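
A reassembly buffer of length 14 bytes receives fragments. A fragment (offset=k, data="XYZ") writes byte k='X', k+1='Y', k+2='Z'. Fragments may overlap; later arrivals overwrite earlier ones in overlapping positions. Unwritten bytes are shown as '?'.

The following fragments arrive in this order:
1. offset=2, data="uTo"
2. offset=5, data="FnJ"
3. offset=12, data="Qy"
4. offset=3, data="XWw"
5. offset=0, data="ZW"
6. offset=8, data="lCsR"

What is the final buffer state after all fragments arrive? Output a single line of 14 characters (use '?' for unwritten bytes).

Fragment 1: offset=2 data="uTo" -> buffer=??uTo?????????
Fragment 2: offset=5 data="FnJ" -> buffer=??uToFnJ??????
Fragment 3: offset=12 data="Qy" -> buffer=??uToFnJ????Qy
Fragment 4: offset=3 data="XWw" -> buffer=??uXWwnJ????Qy
Fragment 5: offset=0 data="ZW" -> buffer=ZWuXWwnJ????Qy
Fragment 6: offset=8 data="lCsR" -> buffer=ZWuXWwnJlCsRQy

Answer: ZWuXWwnJlCsRQy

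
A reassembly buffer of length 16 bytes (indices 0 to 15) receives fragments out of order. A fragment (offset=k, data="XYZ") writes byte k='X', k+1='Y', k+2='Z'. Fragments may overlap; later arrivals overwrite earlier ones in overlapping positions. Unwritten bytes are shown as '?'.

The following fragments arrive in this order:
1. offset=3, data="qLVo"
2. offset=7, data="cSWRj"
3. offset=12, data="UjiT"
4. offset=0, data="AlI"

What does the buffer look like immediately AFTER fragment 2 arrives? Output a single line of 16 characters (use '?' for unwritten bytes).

Fragment 1: offset=3 data="qLVo" -> buffer=???qLVo?????????
Fragment 2: offset=7 data="cSWRj" -> buffer=???qLVocSWRj????

Answer: ???qLVocSWRj????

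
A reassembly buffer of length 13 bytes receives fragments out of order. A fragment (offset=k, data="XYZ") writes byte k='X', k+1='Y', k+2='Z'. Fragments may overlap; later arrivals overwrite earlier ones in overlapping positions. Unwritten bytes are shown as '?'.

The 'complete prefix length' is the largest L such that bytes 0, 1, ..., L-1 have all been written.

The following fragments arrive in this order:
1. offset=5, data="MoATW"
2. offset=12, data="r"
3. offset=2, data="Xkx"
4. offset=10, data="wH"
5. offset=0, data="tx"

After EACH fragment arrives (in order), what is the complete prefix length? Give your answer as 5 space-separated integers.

Fragment 1: offset=5 data="MoATW" -> buffer=?????MoATW??? -> prefix_len=0
Fragment 2: offset=12 data="r" -> buffer=?????MoATW??r -> prefix_len=0
Fragment 3: offset=2 data="Xkx" -> buffer=??XkxMoATW??r -> prefix_len=0
Fragment 4: offset=10 data="wH" -> buffer=??XkxMoATWwHr -> prefix_len=0
Fragment 5: offset=0 data="tx" -> buffer=txXkxMoATWwHr -> prefix_len=13

Answer: 0 0 0 0 13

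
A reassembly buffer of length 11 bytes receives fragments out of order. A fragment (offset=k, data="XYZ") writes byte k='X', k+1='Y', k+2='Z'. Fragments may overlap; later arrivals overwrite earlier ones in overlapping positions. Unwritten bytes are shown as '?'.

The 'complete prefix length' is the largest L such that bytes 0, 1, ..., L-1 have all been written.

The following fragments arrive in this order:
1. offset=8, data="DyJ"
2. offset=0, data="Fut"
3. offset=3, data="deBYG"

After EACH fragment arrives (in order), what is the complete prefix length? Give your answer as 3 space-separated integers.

Answer: 0 3 11

Derivation:
Fragment 1: offset=8 data="DyJ" -> buffer=????????DyJ -> prefix_len=0
Fragment 2: offset=0 data="Fut" -> buffer=Fut?????DyJ -> prefix_len=3
Fragment 3: offset=3 data="deBYG" -> buffer=FutdeBYGDyJ -> prefix_len=11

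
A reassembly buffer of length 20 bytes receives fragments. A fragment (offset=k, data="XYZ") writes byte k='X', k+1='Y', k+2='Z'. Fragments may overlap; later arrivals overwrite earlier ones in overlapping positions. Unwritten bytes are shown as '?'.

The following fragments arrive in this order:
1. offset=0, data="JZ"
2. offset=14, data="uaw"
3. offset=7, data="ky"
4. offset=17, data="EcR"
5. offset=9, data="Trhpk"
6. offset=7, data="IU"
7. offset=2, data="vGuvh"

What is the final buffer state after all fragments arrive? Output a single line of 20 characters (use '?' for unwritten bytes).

Answer: JZvGuvhIUTrhpkuawEcR

Derivation:
Fragment 1: offset=0 data="JZ" -> buffer=JZ??????????????????
Fragment 2: offset=14 data="uaw" -> buffer=JZ????????????uaw???
Fragment 3: offset=7 data="ky" -> buffer=JZ?????ky?????uaw???
Fragment 4: offset=17 data="EcR" -> buffer=JZ?????ky?????uawEcR
Fragment 5: offset=9 data="Trhpk" -> buffer=JZ?????kyTrhpkuawEcR
Fragment 6: offset=7 data="IU" -> buffer=JZ?????IUTrhpkuawEcR
Fragment 7: offset=2 data="vGuvh" -> buffer=JZvGuvhIUTrhpkuawEcR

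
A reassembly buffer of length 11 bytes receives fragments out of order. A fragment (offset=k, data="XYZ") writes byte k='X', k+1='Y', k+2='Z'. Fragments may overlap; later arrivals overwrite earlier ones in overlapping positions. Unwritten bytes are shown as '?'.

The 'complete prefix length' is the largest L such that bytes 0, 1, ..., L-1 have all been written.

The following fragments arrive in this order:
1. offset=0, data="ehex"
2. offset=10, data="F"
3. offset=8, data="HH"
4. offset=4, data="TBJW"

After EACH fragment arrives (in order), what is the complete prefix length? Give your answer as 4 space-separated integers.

Fragment 1: offset=0 data="ehex" -> buffer=ehex??????? -> prefix_len=4
Fragment 2: offset=10 data="F" -> buffer=ehex??????F -> prefix_len=4
Fragment 3: offset=8 data="HH" -> buffer=ehex????HHF -> prefix_len=4
Fragment 4: offset=4 data="TBJW" -> buffer=ehexTBJWHHF -> prefix_len=11

Answer: 4 4 4 11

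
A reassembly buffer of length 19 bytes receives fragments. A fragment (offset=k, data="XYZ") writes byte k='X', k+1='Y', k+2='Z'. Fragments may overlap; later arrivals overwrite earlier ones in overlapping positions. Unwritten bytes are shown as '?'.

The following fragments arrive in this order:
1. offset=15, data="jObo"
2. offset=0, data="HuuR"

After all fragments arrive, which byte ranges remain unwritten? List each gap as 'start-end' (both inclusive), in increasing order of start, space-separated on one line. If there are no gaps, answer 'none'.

Fragment 1: offset=15 len=4
Fragment 2: offset=0 len=4
Gaps: 4-14

Answer: 4-14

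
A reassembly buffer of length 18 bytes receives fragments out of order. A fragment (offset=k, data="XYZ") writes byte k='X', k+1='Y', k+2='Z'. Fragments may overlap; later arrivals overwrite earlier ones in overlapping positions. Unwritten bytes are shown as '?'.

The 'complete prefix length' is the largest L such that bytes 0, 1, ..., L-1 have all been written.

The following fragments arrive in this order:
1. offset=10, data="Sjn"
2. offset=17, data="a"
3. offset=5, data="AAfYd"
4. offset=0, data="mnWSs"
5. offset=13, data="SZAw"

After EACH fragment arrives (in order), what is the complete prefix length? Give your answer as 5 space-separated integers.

Answer: 0 0 0 13 18

Derivation:
Fragment 1: offset=10 data="Sjn" -> buffer=??????????Sjn????? -> prefix_len=0
Fragment 2: offset=17 data="a" -> buffer=??????????Sjn????a -> prefix_len=0
Fragment 3: offset=5 data="AAfYd" -> buffer=?????AAfYdSjn????a -> prefix_len=0
Fragment 4: offset=0 data="mnWSs" -> buffer=mnWSsAAfYdSjn????a -> prefix_len=13
Fragment 5: offset=13 data="SZAw" -> buffer=mnWSsAAfYdSjnSZAwa -> prefix_len=18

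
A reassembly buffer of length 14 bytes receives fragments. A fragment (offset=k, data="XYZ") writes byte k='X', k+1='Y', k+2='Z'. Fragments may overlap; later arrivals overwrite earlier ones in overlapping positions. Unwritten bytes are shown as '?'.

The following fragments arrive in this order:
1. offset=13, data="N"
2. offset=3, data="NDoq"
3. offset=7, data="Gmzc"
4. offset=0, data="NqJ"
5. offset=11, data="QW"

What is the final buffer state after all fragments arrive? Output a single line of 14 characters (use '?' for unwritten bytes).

Answer: NqJNDoqGmzcQWN

Derivation:
Fragment 1: offset=13 data="N" -> buffer=?????????????N
Fragment 2: offset=3 data="NDoq" -> buffer=???NDoq??????N
Fragment 3: offset=7 data="Gmzc" -> buffer=???NDoqGmzc??N
Fragment 4: offset=0 data="NqJ" -> buffer=NqJNDoqGmzc??N
Fragment 5: offset=11 data="QW" -> buffer=NqJNDoqGmzcQWN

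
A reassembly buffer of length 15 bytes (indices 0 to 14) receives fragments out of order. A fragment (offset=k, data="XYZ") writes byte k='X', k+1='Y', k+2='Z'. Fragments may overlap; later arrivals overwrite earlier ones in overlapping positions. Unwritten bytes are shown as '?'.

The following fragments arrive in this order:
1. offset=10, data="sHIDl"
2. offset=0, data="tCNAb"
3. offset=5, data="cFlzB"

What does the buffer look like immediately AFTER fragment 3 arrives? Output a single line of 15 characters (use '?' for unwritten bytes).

Answer: tCNAbcFlzBsHIDl

Derivation:
Fragment 1: offset=10 data="sHIDl" -> buffer=??????????sHIDl
Fragment 2: offset=0 data="tCNAb" -> buffer=tCNAb?????sHIDl
Fragment 3: offset=5 data="cFlzB" -> buffer=tCNAbcFlzBsHIDl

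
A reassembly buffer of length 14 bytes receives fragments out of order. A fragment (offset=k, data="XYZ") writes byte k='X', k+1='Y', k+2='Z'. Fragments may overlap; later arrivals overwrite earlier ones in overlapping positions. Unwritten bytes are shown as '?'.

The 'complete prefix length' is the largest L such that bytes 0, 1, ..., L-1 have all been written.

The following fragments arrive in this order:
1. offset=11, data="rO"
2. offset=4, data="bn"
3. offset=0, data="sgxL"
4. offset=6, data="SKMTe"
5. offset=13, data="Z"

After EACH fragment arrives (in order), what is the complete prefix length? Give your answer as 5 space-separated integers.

Answer: 0 0 6 13 14

Derivation:
Fragment 1: offset=11 data="rO" -> buffer=???????????rO? -> prefix_len=0
Fragment 2: offset=4 data="bn" -> buffer=????bn?????rO? -> prefix_len=0
Fragment 3: offset=0 data="sgxL" -> buffer=sgxLbn?????rO? -> prefix_len=6
Fragment 4: offset=6 data="SKMTe" -> buffer=sgxLbnSKMTerO? -> prefix_len=13
Fragment 5: offset=13 data="Z" -> buffer=sgxLbnSKMTerOZ -> prefix_len=14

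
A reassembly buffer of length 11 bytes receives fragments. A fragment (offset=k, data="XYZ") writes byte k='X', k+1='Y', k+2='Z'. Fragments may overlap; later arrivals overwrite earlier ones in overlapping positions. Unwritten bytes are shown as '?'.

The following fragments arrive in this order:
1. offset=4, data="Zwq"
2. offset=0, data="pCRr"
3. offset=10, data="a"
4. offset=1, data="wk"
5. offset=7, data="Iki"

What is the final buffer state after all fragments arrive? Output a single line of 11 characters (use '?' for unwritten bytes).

Answer: pwkrZwqIkia

Derivation:
Fragment 1: offset=4 data="Zwq" -> buffer=????Zwq????
Fragment 2: offset=0 data="pCRr" -> buffer=pCRrZwq????
Fragment 3: offset=10 data="a" -> buffer=pCRrZwq???a
Fragment 4: offset=1 data="wk" -> buffer=pwkrZwq???a
Fragment 5: offset=7 data="Iki" -> buffer=pwkrZwqIkia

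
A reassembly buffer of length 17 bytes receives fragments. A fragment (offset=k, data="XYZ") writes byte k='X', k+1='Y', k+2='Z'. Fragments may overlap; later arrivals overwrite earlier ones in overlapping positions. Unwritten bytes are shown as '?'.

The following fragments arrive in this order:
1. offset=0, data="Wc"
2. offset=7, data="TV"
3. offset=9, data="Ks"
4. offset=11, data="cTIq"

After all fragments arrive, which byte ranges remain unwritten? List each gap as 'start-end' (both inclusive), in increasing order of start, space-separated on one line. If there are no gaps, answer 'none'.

Answer: 2-6 15-16

Derivation:
Fragment 1: offset=0 len=2
Fragment 2: offset=7 len=2
Fragment 3: offset=9 len=2
Fragment 4: offset=11 len=4
Gaps: 2-6 15-16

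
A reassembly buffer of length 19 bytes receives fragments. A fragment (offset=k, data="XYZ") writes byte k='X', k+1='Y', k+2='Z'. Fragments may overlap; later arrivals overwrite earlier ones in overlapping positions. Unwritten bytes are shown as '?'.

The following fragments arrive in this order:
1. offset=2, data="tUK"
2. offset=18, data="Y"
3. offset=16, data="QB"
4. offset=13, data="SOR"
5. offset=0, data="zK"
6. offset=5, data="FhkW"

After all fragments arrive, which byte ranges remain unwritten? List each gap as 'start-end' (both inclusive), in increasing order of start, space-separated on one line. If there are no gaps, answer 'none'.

Answer: 9-12

Derivation:
Fragment 1: offset=2 len=3
Fragment 2: offset=18 len=1
Fragment 3: offset=16 len=2
Fragment 4: offset=13 len=3
Fragment 5: offset=0 len=2
Fragment 6: offset=5 len=4
Gaps: 9-12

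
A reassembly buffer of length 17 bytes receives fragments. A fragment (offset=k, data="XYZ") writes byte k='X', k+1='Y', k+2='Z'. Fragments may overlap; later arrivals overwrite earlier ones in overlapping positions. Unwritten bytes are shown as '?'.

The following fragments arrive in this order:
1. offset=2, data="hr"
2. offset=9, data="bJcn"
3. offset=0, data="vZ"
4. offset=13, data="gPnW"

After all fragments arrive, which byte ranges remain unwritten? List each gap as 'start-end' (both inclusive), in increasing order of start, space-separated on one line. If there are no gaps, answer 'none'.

Fragment 1: offset=2 len=2
Fragment 2: offset=9 len=4
Fragment 3: offset=0 len=2
Fragment 4: offset=13 len=4
Gaps: 4-8

Answer: 4-8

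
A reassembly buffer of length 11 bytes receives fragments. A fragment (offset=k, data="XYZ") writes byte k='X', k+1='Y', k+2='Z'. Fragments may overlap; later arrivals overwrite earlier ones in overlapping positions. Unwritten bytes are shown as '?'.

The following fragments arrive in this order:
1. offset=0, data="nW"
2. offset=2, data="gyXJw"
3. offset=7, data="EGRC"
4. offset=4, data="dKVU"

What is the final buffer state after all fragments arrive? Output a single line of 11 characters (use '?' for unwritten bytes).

Answer: nWgydKVUGRC

Derivation:
Fragment 1: offset=0 data="nW" -> buffer=nW?????????
Fragment 2: offset=2 data="gyXJw" -> buffer=nWgyXJw????
Fragment 3: offset=7 data="EGRC" -> buffer=nWgyXJwEGRC
Fragment 4: offset=4 data="dKVU" -> buffer=nWgydKVUGRC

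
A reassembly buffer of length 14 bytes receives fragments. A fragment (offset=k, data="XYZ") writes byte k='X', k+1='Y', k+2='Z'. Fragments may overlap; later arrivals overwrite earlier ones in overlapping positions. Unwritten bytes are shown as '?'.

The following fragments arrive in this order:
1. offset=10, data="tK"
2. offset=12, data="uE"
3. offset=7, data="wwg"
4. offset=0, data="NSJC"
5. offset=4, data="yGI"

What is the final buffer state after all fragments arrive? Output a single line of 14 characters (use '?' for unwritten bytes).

Fragment 1: offset=10 data="tK" -> buffer=??????????tK??
Fragment 2: offset=12 data="uE" -> buffer=??????????tKuE
Fragment 3: offset=7 data="wwg" -> buffer=???????wwgtKuE
Fragment 4: offset=0 data="NSJC" -> buffer=NSJC???wwgtKuE
Fragment 5: offset=4 data="yGI" -> buffer=NSJCyGIwwgtKuE

Answer: NSJCyGIwwgtKuE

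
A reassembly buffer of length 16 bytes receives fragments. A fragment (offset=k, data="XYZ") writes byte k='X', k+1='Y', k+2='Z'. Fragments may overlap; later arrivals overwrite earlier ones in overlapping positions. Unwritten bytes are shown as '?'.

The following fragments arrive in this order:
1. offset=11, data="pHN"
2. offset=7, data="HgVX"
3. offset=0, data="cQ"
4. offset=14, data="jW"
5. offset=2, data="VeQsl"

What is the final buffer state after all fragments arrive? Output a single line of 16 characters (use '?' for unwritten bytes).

Fragment 1: offset=11 data="pHN" -> buffer=???????????pHN??
Fragment 2: offset=7 data="HgVX" -> buffer=???????HgVXpHN??
Fragment 3: offset=0 data="cQ" -> buffer=cQ?????HgVXpHN??
Fragment 4: offset=14 data="jW" -> buffer=cQ?????HgVXpHNjW
Fragment 5: offset=2 data="VeQsl" -> buffer=cQVeQslHgVXpHNjW

Answer: cQVeQslHgVXpHNjW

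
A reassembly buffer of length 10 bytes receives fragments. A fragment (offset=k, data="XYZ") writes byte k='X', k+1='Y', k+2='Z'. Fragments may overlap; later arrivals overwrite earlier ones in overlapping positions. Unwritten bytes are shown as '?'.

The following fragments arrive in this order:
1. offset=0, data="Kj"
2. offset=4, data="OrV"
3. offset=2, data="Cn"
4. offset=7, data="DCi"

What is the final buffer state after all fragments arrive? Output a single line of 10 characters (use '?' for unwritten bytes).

Answer: KjCnOrVDCi

Derivation:
Fragment 1: offset=0 data="Kj" -> buffer=Kj????????
Fragment 2: offset=4 data="OrV" -> buffer=Kj??OrV???
Fragment 3: offset=2 data="Cn" -> buffer=KjCnOrV???
Fragment 4: offset=7 data="DCi" -> buffer=KjCnOrVDCi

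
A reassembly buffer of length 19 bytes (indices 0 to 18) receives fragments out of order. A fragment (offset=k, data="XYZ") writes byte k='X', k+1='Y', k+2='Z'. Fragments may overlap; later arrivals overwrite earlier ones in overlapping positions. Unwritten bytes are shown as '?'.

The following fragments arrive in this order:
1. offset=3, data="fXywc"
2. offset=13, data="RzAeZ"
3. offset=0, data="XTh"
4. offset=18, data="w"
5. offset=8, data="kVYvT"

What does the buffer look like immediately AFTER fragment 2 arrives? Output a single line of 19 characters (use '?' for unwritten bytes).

Fragment 1: offset=3 data="fXywc" -> buffer=???fXywc???????????
Fragment 2: offset=13 data="RzAeZ" -> buffer=???fXywc?????RzAeZ?

Answer: ???fXywc?????RzAeZ?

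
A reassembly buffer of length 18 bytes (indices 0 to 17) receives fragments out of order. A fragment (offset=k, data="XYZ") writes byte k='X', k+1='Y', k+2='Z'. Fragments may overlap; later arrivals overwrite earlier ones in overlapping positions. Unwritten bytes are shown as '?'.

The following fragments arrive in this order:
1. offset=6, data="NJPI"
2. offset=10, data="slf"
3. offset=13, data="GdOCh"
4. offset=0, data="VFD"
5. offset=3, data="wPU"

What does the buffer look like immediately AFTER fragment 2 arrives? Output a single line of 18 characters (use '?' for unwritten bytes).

Fragment 1: offset=6 data="NJPI" -> buffer=??????NJPI????????
Fragment 2: offset=10 data="slf" -> buffer=??????NJPIslf?????

Answer: ??????NJPIslf?????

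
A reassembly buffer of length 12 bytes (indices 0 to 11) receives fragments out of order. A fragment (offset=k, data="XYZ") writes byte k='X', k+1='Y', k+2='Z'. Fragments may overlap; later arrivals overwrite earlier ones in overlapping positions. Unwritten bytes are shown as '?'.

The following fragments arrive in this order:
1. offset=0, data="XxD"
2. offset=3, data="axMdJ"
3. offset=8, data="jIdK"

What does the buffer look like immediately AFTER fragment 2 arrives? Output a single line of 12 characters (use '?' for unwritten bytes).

Answer: XxDaxMdJ????

Derivation:
Fragment 1: offset=0 data="XxD" -> buffer=XxD?????????
Fragment 2: offset=3 data="axMdJ" -> buffer=XxDaxMdJ????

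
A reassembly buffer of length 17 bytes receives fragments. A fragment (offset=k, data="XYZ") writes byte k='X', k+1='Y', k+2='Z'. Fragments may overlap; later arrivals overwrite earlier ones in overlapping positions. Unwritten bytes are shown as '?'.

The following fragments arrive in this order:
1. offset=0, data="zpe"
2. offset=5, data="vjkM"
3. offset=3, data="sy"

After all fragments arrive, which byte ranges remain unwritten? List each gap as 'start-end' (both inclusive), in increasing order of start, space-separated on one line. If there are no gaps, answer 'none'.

Fragment 1: offset=0 len=3
Fragment 2: offset=5 len=4
Fragment 3: offset=3 len=2
Gaps: 9-16

Answer: 9-16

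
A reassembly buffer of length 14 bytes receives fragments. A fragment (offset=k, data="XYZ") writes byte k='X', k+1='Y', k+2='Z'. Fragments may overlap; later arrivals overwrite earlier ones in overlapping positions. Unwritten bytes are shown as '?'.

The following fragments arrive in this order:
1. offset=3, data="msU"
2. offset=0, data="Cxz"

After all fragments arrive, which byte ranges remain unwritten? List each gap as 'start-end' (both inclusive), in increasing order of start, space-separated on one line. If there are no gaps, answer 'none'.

Fragment 1: offset=3 len=3
Fragment 2: offset=0 len=3
Gaps: 6-13

Answer: 6-13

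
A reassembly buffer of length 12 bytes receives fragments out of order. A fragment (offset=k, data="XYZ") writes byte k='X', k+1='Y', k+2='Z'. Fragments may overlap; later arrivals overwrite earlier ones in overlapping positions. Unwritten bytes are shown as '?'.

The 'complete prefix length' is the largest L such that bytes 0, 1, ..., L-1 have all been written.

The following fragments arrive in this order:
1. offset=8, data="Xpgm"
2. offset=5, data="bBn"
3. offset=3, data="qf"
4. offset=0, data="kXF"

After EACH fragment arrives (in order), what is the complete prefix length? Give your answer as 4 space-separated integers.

Fragment 1: offset=8 data="Xpgm" -> buffer=????????Xpgm -> prefix_len=0
Fragment 2: offset=5 data="bBn" -> buffer=?????bBnXpgm -> prefix_len=0
Fragment 3: offset=3 data="qf" -> buffer=???qfbBnXpgm -> prefix_len=0
Fragment 4: offset=0 data="kXF" -> buffer=kXFqfbBnXpgm -> prefix_len=12

Answer: 0 0 0 12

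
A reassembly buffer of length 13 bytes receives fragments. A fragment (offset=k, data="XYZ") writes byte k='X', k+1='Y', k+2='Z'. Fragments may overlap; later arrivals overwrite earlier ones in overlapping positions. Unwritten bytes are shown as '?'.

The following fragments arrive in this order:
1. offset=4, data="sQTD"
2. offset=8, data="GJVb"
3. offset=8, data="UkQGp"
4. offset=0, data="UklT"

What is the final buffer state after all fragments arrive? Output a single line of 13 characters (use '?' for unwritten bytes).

Answer: UklTsQTDUkQGp

Derivation:
Fragment 1: offset=4 data="sQTD" -> buffer=????sQTD?????
Fragment 2: offset=8 data="GJVb" -> buffer=????sQTDGJVb?
Fragment 3: offset=8 data="UkQGp" -> buffer=????sQTDUkQGp
Fragment 4: offset=0 data="UklT" -> buffer=UklTsQTDUkQGp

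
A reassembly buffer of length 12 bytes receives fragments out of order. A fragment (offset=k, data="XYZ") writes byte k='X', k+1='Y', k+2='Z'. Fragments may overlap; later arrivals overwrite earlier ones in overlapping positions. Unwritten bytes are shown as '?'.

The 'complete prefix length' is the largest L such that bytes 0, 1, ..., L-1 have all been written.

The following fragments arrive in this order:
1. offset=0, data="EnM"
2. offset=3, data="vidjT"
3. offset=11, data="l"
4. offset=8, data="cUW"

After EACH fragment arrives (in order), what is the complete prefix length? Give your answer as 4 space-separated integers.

Fragment 1: offset=0 data="EnM" -> buffer=EnM????????? -> prefix_len=3
Fragment 2: offset=3 data="vidjT" -> buffer=EnMvidjT???? -> prefix_len=8
Fragment 3: offset=11 data="l" -> buffer=EnMvidjT???l -> prefix_len=8
Fragment 4: offset=8 data="cUW" -> buffer=EnMvidjTcUWl -> prefix_len=12

Answer: 3 8 8 12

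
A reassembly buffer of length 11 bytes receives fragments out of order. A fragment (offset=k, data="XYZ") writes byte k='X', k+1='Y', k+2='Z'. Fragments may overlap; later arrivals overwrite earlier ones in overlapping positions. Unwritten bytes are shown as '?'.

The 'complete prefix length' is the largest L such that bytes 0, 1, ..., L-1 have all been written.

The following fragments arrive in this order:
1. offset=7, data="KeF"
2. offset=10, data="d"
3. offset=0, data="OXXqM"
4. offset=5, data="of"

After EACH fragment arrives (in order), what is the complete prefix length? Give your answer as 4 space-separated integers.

Answer: 0 0 5 11

Derivation:
Fragment 1: offset=7 data="KeF" -> buffer=???????KeF? -> prefix_len=0
Fragment 2: offset=10 data="d" -> buffer=???????KeFd -> prefix_len=0
Fragment 3: offset=0 data="OXXqM" -> buffer=OXXqM??KeFd -> prefix_len=5
Fragment 4: offset=5 data="of" -> buffer=OXXqMofKeFd -> prefix_len=11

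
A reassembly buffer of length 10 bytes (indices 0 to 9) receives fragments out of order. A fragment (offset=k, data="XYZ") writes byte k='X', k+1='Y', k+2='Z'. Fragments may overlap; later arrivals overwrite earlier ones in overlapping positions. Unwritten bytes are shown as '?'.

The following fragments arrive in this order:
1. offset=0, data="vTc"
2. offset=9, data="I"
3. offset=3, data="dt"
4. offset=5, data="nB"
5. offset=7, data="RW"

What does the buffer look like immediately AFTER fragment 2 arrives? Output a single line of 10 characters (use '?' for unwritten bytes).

Answer: vTc??????I

Derivation:
Fragment 1: offset=0 data="vTc" -> buffer=vTc???????
Fragment 2: offset=9 data="I" -> buffer=vTc??????I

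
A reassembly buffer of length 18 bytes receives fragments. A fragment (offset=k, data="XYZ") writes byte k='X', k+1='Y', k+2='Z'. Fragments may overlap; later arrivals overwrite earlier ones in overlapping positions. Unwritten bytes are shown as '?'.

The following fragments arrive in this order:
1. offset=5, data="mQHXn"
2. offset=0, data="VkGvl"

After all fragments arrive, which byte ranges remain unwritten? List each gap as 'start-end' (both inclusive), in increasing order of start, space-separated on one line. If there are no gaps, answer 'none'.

Answer: 10-17

Derivation:
Fragment 1: offset=5 len=5
Fragment 2: offset=0 len=5
Gaps: 10-17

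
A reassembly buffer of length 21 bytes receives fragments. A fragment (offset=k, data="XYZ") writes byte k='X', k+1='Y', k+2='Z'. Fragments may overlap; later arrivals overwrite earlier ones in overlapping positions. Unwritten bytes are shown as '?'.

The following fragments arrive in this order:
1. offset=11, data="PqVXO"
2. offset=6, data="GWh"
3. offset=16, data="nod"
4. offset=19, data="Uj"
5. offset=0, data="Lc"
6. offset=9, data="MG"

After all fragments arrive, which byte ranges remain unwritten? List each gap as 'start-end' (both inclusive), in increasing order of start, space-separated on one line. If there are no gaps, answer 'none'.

Answer: 2-5

Derivation:
Fragment 1: offset=11 len=5
Fragment 2: offset=6 len=3
Fragment 3: offset=16 len=3
Fragment 4: offset=19 len=2
Fragment 5: offset=0 len=2
Fragment 6: offset=9 len=2
Gaps: 2-5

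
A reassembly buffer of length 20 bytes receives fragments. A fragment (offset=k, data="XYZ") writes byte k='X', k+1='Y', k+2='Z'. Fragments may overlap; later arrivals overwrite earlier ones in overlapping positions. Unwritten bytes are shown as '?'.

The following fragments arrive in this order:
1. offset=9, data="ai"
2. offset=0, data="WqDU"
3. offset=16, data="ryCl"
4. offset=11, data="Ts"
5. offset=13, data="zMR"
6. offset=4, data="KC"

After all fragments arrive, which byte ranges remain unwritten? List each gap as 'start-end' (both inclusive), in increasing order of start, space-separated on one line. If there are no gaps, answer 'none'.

Fragment 1: offset=9 len=2
Fragment 2: offset=0 len=4
Fragment 3: offset=16 len=4
Fragment 4: offset=11 len=2
Fragment 5: offset=13 len=3
Fragment 6: offset=4 len=2
Gaps: 6-8

Answer: 6-8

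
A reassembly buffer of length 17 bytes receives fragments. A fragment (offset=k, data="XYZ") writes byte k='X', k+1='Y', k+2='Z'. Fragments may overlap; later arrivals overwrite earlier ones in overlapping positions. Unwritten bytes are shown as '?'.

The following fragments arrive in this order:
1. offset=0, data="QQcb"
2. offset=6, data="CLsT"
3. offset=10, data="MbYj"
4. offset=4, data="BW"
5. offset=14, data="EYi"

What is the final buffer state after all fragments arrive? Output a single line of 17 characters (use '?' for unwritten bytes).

Answer: QQcbBWCLsTMbYjEYi

Derivation:
Fragment 1: offset=0 data="QQcb" -> buffer=QQcb?????????????
Fragment 2: offset=6 data="CLsT" -> buffer=QQcb??CLsT???????
Fragment 3: offset=10 data="MbYj" -> buffer=QQcb??CLsTMbYj???
Fragment 4: offset=4 data="BW" -> buffer=QQcbBWCLsTMbYj???
Fragment 5: offset=14 data="EYi" -> buffer=QQcbBWCLsTMbYjEYi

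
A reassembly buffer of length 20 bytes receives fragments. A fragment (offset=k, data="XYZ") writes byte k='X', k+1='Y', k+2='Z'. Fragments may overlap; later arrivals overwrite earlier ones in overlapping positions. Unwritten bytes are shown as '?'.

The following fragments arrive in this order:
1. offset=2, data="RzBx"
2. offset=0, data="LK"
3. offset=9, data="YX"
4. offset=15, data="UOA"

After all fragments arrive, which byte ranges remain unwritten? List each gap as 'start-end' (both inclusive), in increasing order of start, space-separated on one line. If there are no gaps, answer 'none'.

Answer: 6-8 11-14 18-19

Derivation:
Fragment 1: offset=2 len=4
Fragment 2: offset=0 len=2
Fragment 3: offset=9 len=2
Fragment 4: offset=15 len=3
Gaps: 6-8 11-14 18-19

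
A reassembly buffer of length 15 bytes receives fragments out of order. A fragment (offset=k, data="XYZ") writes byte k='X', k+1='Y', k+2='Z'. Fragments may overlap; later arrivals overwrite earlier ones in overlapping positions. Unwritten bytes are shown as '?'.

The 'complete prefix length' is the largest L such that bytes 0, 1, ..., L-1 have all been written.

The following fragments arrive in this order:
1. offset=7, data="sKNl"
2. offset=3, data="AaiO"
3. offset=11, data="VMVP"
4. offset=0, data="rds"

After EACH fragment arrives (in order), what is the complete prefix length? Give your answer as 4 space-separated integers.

Answer: 0 0 0 15

Derivation:
Fragment 1: offset=7 data="sKNl" -> buffer=???????sKNl???? -> prefix_len=0
Fragment 2: offset=3 data="AaiO" -> buffer=???AaiOsKNl???? -> prefix_len=0
Fragment 3: offset=11 data="VMVP" -> buffer=???AaiOsKNlVMVP -> prefix_len=0
Fragment 4: offset=0 data="rds" -> buffer=rdsAaiOsKNlVMVP -> prefix_len=15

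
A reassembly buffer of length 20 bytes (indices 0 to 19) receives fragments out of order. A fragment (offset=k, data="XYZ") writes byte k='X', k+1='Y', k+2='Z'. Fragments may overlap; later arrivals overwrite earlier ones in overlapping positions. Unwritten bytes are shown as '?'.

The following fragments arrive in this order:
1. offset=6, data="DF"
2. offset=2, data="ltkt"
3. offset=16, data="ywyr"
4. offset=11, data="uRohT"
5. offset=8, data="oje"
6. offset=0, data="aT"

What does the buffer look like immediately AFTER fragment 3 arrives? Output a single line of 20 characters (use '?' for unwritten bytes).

Answer: ??ltktDF????????ywyr

Derivation:
Fragment 1: offset=6 data="DF" -> buffer=??????DF????????????
Fragment 2: offset=2 data="ltkt" -> buffer=??ltktDF????????????
Fragment 3: offset=16 data="ywyr" -> buffer=??ltktDF????????ywyr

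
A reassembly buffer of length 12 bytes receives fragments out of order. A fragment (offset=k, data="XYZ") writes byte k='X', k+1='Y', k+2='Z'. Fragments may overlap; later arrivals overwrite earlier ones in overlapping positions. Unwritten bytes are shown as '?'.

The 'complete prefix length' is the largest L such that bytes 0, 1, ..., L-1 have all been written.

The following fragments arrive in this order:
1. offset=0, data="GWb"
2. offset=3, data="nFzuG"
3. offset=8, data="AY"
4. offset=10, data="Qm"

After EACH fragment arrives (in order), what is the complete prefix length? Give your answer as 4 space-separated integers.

Answer: 3 8 10 12

Derivation:
Fragment 1: offset=0 data="GWb" -> buffer=GWb????????? -> prefix_len=3
Fragment 2: offset=3 data="nFzuG" -> buffer=GWbnFzuG???? -> prefix_len=8
Fragment 3: offset=8 data="AY" -> buffer=GWbnFzuGAY?? -> prefix_len=10
Fragment 4: offset=10 data="Qm" -> buffer=GWbnFzuGAYQm -> prefix_len=12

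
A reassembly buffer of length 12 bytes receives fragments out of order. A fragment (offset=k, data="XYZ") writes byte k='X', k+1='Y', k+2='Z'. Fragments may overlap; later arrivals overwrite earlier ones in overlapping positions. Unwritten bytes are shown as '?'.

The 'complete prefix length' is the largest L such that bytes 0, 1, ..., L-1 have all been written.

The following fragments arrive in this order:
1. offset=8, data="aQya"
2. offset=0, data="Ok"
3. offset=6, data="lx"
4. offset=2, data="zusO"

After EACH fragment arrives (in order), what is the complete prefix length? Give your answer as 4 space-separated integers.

Fragment 1: offset=8 data="aQya" -> buffer=????????aQya -> prefix_len=0
Fragment 2: offset=0 data="Ok" -> buffer=Ok??????aQya -> prefix_len=2
Fragment 3: offset=6 data="lx" -> buffer=Ok????lxaQya -> prefix_len=2
Fragment 4: offset=2 data="zusO" -> buffer=OkzusOlxaQya -> prefix_len=12

Answer: 0 2 2 12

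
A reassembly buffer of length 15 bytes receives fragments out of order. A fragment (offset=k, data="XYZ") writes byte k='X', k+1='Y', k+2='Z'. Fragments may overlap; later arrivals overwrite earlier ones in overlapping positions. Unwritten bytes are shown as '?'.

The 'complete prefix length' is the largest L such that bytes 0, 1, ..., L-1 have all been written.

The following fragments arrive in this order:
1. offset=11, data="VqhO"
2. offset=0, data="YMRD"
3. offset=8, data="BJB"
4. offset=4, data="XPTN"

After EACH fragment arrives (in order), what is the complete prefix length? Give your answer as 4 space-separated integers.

Fragment 1: offset=11 data="VqhO" -> buffer=???????????VqhO -> prefix_len=0
Fragment 2: offset=0 data="YMRD" -> buffer=YMRD???????VqhO -> prefix_len=4
Fragment 3: offset=8 data="BJB" -> buffer=YMRD????BJBVqhO -> prefix_len=4
Fragment 4: offset=4 data="XPTN" -> buffer=YMRDXPTNBJBVqhO -> prefix_len=15

Answer: 0 4 4 15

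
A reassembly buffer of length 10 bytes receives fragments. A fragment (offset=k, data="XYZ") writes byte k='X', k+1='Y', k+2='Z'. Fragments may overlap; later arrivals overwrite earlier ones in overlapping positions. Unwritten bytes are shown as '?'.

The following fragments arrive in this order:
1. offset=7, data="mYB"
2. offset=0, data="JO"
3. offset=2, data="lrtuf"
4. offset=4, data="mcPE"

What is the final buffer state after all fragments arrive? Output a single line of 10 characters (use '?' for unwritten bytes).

Fragment 1: offset=7 data="mYB" -> buffer=???????mYB
Fragment 2: offset=0 data="JO" -> buffer=JO?????mYB
Fragment 3: offset=2 data="lrtuf" -> buffer=JOlrtufmYB
Fragment 4: offset=4 data="mcPE" -> buffer=JOlrmcPEYB

Answer: JOlrmcPEYB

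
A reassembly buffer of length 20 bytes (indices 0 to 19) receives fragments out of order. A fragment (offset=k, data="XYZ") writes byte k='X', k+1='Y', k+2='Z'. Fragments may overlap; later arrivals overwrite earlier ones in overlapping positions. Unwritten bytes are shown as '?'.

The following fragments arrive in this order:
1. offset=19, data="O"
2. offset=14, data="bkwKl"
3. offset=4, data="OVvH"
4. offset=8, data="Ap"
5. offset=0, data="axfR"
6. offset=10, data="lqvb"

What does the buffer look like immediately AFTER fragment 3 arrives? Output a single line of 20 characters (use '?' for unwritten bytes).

Fragment 1: offset=19 data="O" -> buffer=???????????????????O
Fragment 2: offset=14 data="bkwKl" -> buffer=??????????????bkwKlO
Fragment 3: offset=4 data="OVvH" -> buffer=????OVvH??????bkwKlO

Answer: ????OVvH??????bkwKlO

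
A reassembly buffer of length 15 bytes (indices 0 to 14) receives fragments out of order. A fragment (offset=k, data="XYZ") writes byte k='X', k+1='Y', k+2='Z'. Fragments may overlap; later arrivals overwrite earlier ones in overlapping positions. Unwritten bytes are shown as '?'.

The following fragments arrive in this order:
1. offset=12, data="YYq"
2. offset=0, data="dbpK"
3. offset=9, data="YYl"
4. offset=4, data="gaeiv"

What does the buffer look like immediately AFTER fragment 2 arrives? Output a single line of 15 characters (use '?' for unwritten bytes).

Answer: dbpK????????YYq

Derivation:
Fragment 1: offset=12 data="YYq" -> buffer=????????????YYq
Fragment 2: offset=0 data="dbpK" -> buffer=dbpK????????YYq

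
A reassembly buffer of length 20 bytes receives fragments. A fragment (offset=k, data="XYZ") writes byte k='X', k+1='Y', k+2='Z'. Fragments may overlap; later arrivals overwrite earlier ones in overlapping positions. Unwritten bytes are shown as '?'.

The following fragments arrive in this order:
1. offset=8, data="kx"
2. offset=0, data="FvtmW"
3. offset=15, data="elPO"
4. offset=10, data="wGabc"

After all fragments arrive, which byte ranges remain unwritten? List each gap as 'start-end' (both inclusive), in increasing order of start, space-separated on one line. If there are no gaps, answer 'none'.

Fragment 1: offset=8 len=2
Fragment 2: offset=0 len=5
Fragment 3: offset=15 len=4
Fragment 4: offset=10 len=5
Gaps: 5-7 19-19

Answer: 5-7 19-19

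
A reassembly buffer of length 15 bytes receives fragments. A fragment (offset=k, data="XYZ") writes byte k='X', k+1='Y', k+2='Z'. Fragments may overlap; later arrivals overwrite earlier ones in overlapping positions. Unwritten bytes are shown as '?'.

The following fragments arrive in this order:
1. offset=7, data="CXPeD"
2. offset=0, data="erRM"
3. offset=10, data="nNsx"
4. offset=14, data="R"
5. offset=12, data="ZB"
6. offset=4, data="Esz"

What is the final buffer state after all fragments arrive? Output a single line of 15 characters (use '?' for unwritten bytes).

Answer: erRMEszCXPnNZBR

Derivation:
Fragment 1: offset=7 data="CXPeD" -> buffer=???????CXPeD???
Fragment 2: offset=0 data="erRM" -> buffer=erRM???CXPeD???
Fragment 3: offset=10 data="nNsx" -> buffer=erRM???CXPnNsx?
Fragment 4: offset=14 data="R" -> buffer=erRM???CXPnNsxR
Fragment 5: offset=12 data="ZB" -> buffer=erRM???CXPnNZBR
Fragment 6: offset=4 data="Esz" -> buffer=erRMEszCXPnNZBR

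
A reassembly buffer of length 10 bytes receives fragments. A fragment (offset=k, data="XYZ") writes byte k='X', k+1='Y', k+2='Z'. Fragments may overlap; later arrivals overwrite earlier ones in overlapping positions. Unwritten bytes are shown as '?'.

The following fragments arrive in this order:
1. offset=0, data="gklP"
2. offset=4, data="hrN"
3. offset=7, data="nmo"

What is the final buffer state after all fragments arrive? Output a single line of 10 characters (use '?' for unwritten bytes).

Answer: gklPhrNnmo

Derivation:
Fragment 1: offset=0 data="gklP" -> buffer=gklP??????
Fragment 2: offset=4 data="hrN" -> buffer=gklPhrN???
Fragment 3: offset=7 data="nmo" -> buffer=gklPhrNnmo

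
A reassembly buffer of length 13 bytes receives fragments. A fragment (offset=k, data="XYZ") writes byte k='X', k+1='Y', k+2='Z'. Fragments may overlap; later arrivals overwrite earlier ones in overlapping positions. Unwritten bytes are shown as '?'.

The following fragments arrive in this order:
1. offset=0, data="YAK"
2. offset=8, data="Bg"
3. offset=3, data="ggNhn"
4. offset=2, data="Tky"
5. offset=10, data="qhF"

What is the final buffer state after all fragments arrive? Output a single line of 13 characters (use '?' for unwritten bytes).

Answer: YATkyNhnBgqhF

Derivation:
Fragment 1: offset=0 data="YAK" -> buffer=YAK??????????
Fragment 2: offset=8 data="Bg" -> buffer=YAK?????Bg???
Fragment 3: offset=3 data="ggNhn" -> buffer=YAKggNhnBg???
Fragment 4: offset=2 data="Tky" -> buffer=YATkyNhnBg???
Fragment 5: offset=10 data="qhF" -> buffer=YATkyNhnBgqhF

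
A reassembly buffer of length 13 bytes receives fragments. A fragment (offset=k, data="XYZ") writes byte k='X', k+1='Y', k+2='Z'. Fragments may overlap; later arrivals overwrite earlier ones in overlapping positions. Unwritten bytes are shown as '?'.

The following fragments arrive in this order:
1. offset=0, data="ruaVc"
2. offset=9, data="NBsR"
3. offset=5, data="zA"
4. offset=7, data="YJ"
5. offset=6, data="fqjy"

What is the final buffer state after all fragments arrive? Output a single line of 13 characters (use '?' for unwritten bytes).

Answer: ruaVczfqjyBsR

Derivation:
Fragment 1: offset=0 data="ruaVc" -> buffer=ruaVc????????
Fragment 2: offset=9 data="NBsR" -> buffer=ruaVc????NBsR
Fragment 3: offset=5 data="zA" -> buffer=ruaVczA??NBsR
Fragment 4: offset=7 data="YJ" -> buffer=ruaVczAYJNBsR
Fragment 5: offset=6 data="fqjy" -> buffer=ruaVczfqjyBsR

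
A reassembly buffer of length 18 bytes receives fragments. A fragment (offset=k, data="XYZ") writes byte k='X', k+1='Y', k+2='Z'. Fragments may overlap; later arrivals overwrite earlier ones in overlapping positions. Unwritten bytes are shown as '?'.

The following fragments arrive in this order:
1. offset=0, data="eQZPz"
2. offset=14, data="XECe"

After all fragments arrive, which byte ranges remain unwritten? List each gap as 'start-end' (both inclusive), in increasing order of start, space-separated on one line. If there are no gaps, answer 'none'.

Fragment 1: offset=0 len=5
Fragment 2: offset=14 len=4
Gaps: 5-13

Answer: 5-13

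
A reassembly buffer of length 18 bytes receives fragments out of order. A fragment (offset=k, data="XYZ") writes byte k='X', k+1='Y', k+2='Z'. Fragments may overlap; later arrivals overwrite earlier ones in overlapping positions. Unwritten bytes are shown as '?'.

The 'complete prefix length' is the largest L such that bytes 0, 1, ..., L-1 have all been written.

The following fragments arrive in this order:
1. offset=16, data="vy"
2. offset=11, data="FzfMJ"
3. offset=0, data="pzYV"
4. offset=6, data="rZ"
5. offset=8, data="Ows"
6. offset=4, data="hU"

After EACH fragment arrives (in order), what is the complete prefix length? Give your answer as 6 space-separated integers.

Fragment 1: offset=16 data="vy" -> buffer=????????????????vy -> prefix_len=0
Fragment 2: offset=11 data="FzfMJ" -> buffer=???????????FzfMJvy -> prefix_len=0
Fragment 3: offset=0 data="pzYV" -> buffer=pzYV???????FzfMJvy -> prefix_len=4
Fragment 4: offset=6 data="rZ" -> buffer=pzYV??rZ???FzfMJvy -> prefix_len=4
Fragment 5: offset=8 data="Ows" -> buffer=pzYV??rZOwsFzfMJvy -> prefix_len=4
Fragment 6: offset=4 data="hU" -> buffer=pzYVhUrZOwsFzfMJvy -> prefix_len=18

Answer: 0 0 4 4 4 18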